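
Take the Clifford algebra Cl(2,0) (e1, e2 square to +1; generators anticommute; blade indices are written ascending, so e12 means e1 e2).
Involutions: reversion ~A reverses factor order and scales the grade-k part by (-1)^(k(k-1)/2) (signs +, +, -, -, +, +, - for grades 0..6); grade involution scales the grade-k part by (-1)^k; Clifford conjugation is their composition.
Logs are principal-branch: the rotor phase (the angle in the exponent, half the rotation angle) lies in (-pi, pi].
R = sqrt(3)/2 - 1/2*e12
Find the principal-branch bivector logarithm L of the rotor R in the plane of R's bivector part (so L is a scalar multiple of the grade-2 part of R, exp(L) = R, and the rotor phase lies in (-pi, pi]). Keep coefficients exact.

The scalar part of R is sqrt(3)/2, which pins the rotor phase on the principal branch; dividing the bivector part by the sine of that phase recovers the unit plane, and L is the phase times that plane.
Concretely: cos(phase) = sqrt(3)/2 gives phase = ±pi/6, and since phase/sin(phase) is even the sign is immaterial: L = (phase/sin(phase)) * <R>_2 = (pi/3) * <R>_2.
Answer: -pi/6*e12


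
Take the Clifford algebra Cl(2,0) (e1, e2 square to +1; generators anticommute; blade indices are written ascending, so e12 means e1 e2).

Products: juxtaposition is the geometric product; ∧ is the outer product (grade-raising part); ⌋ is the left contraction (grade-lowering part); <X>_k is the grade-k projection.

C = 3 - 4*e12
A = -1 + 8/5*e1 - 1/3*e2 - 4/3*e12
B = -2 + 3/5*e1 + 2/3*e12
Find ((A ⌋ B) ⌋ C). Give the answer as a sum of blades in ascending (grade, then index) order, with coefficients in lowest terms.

step 1: 866/225 - 17/45*e1 + 16/15*e2 - 2/3*e12
step 2: 222/25 + 64/15*e1 + 68/45*e2 - 3464/225*e12
Answer: 222/25 + 64/15*e1 + 68/45*e2 - 3464/225*e12


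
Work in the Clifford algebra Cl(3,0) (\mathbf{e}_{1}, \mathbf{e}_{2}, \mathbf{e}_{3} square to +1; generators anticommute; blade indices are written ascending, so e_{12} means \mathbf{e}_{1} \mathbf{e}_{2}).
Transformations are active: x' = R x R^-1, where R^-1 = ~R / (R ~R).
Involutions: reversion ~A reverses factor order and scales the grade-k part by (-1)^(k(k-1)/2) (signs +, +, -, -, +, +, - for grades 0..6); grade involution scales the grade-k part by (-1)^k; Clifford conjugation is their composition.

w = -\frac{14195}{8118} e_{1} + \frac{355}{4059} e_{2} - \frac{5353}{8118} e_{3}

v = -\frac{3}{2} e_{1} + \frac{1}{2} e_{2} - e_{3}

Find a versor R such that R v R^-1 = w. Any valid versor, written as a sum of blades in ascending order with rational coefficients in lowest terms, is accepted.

Sketch: the shared square \frac{7}{2} makes R = v + w = -\frac{13186}{4059} e_{1} + \frac{4769}{8118} e_{2} - \frac{13471}{8118} e_{3} the natural versor; its sandwich fixes that direction, negates (v - w)/2, and sends v to w.
Answer: -\frac{13186}{4059} e_{1} + \frac{4769}{8118} e_{2} - \frac{13471}{8118} e_{3}


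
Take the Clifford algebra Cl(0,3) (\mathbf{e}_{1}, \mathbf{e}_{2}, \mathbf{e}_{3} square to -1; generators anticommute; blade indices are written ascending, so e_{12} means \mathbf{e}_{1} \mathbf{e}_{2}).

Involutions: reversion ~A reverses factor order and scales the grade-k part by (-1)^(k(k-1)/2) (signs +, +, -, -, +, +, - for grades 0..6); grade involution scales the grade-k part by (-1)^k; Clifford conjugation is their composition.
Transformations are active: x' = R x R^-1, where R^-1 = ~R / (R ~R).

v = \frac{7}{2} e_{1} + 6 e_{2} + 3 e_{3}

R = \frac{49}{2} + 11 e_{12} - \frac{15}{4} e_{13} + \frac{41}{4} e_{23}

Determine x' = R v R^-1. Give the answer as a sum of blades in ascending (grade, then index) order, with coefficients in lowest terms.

~R = \frac{49}{2} - 11 e_{12} + \frac{15}{4} e_{13} - \frac{41}{4} e_{23}, and R ~R = \frac{6723}{8}, so R^-1 = ~R / (\frac{6723}{8}).
R v = 31 e_{1} + \frac{619}{4} e_{2} + \frac{975}{8} e_{3} + \frac{731}{8} e_{123}
Answer: \frac{3607}{6723} e_{1} + \frac{51613}{13446} e_{2} + \frac{43688}{6723} e_{3}


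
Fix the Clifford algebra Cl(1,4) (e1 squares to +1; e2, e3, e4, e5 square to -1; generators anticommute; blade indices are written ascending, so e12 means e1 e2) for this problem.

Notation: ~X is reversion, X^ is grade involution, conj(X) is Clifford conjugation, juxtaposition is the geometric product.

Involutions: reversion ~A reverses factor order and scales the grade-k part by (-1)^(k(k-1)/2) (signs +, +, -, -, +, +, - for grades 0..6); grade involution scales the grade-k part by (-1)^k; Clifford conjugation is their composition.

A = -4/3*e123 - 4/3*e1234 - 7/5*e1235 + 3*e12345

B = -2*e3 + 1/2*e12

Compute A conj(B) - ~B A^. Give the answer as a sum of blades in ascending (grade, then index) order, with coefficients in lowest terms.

first term: 2/3*e3 + 8/3*e12 + 2/3*e34 + 7/10*e35 - 8/3*e124 - 14/5*e125 - 3/2*e345 - 6*e1245
second term: -2/3*e3 + 8/3*e12 + 2/3*e34 + 7/10*e35 - 8/3*e124 - 14/5*e125 + 3/2*e345 - 6*e1245
Answer: 4/3*e3 - 3*e345


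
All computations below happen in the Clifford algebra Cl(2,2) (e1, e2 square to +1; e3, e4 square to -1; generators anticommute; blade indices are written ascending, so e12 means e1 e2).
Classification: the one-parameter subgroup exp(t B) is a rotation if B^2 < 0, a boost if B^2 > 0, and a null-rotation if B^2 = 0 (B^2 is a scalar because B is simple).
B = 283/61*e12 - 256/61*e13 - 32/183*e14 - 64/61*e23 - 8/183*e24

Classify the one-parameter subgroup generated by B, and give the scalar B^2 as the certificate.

B^2 term by term: the squares give (283/61)^2*(e12)^2 + (-256/61)^2*(e13)^2 + (-32/183)^2*(e14)^2 + (-64/61)^2*(e23)^2 + (-8/183)^2*(e24)^2 = 80089/3721*(-1) + 65536/3721*(+1) + 1024/33489*(+1) + 4096/3721*(+1) + 64/33489*(+1) = -25/9 (each basis 2-blade squares to minus the product of its generators' squares); cross terms between blades sharing an index anticommute and cancel; the commuting (index-disjoint) pairs give grade-4 terms 2*c*c'*(blade product), which cancel blade by blade — e1234: -4096/11163 + 4096/11163 = 0 — confirming B is simple. So B^2 = -25/9.
Answer: rotation, certificate B^2 = -25/9. Why this suffices: the scalar -25/9 survives any versor conjugation, so its sign alone determines the class however B is presented.


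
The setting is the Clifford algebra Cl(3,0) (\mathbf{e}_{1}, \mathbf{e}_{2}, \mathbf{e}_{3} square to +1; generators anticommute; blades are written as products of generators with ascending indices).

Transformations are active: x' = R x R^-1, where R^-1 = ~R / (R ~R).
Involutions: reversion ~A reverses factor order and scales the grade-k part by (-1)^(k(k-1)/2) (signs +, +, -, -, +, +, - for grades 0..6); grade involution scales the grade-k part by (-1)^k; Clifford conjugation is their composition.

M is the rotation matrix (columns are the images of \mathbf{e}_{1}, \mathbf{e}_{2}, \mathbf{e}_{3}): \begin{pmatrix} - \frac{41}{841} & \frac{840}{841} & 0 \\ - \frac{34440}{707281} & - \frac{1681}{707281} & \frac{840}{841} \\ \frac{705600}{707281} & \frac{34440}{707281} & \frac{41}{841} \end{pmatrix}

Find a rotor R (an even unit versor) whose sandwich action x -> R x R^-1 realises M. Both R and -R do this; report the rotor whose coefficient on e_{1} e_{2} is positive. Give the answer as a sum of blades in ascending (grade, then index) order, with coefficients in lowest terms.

Method: write R = a + b12*e_{1} e_{2} + b13*e_{1} e_{3} + b23*e_{2} e_{3} with a^2 + b12^2 + b13^2 + b23^2 = 1 (so R^-1 = ~R). Expanding the columns R e_j ~R gives tr M = 4a^2 - 1 and, from the antisymmetric part, M21 - M12 = -4a*b12, M13 - M31 = 4a*b13, M32 - M23 = -4a*b23.
Here tr M = -\frac{1681}{707281}, so a^2 = (1 + tr M)/4 = \frac{176400}{707281} and a = ±\frac{420}{841}. Taking a = \frac{420}{841}: M21 - M12 = -\frac{740880}{707281}, M13 - M31 = -\frac{705600}{707281}, M32 - M23 = -\frac{672000}{707281}, giving b12 = \frac{441}{841}, b13 = -\frac{420}{841}, b23 = \frac{400}{841}, i.e. R = \frac{420}{841} + \frac{441}{841} e_{1} e_{2} - \frac{420}{841} e_{1} e_{3} + \frac{400}{841} e_{2} e_{3}.
Its e_{1} e_{2} coefficient is already positive.
Answer: \frac{420}{841} + \frac{441}{841} e_{1} e_{2} - \frac{420}{841} e_{1} e_{3} + \frac{400}{841} e_{2} e_{3}. Note: both R and -R realise this M (trace -\frac{1681}{707281}); the covering map identifies them, and the e_{1} e_{2}-coefficient sign is the tie-breaker.


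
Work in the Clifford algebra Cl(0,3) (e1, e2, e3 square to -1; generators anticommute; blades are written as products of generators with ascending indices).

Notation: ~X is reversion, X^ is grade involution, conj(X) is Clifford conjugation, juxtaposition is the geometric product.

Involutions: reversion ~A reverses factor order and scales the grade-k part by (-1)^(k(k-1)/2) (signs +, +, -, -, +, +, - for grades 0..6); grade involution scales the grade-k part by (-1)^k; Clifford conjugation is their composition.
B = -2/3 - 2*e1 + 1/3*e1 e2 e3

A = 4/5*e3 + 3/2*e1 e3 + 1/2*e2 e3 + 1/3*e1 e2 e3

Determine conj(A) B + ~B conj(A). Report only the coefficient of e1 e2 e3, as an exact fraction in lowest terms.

first term: 1/9 + 1/6*e1 - 1/2*e2 + 53/15*e3 + 4/15*e1 e2 - 3/5*e1 e3 + e2 e3 + 7/9*e1 e2 e3
second term: -1/9 - 1/6*e1 + 1/2*e2 - 37/15*e3 - 4/15*e1 e2 + 13/5*e1 e3 + e2 e3 + 7/9*e1 e2 e3
Answer: 14/9


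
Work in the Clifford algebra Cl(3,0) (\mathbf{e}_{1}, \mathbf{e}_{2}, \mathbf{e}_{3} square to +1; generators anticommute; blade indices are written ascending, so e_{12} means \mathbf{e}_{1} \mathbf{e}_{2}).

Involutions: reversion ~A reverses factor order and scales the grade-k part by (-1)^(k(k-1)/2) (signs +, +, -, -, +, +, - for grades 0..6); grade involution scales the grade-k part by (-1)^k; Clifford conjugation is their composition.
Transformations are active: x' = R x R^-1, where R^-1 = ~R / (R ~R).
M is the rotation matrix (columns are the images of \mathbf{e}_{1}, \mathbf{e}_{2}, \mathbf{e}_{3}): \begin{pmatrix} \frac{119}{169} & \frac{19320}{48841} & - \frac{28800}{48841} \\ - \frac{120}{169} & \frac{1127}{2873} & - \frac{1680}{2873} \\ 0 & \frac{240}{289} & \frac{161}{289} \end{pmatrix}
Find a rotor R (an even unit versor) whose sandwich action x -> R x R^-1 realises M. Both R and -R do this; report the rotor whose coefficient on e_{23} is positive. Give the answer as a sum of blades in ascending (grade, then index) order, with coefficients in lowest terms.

Method: write R = a + b12*e_{12} + b13*e_{13} + b23*e_{23} with a^2 + b12^2 + b13^2 + b23^2 = 1 (so R^-1 = ~R). Expanding the columns R e_j ~R gives tr M = 4a^2 - 1 and, from the antisymmetric part, M21 - M12 = -4a*b12, M13 - M31 = 4a*b13, M32 - M23 = -4a*b23.
Here tr M = \frac{80759}{48841}, so a^2 = (1 + tr M)/4 = \frac{32400}{48841} and a = ±\frac{180}{221}. Taking a = \frac{180}{221}: M21 - M12 = -\frac{54000}{48841}, M13 - M31 = -\frac{28800}{48841}, M32 - M23 = \frac{69120}{48841}, giving b12 = \frac{75}{221}, b13 = -\frac{40}{221}, b23 = -\frac{96}{221}, i.e. R = \frac{180}{221} + \frac{75}{221} e_{12} - \frac{40}{221} e_{13} - \frac{96}{221} e_{23}.
Its e_{23} coefficient is negative, so report the other preimage -R.
Answer: -\frac{180}{221} - \frac{75}{221} e_{12} + \frac{40}{221} e_{13} + \frac{96}{221} e_{23}. Key observation: the double cover Spin(3) -> SO(3) sends R and -R to the same matrix (trace \frac{80759}{48841} here), so the stated sign of the e_{23} coefficient is what selects one sheet.


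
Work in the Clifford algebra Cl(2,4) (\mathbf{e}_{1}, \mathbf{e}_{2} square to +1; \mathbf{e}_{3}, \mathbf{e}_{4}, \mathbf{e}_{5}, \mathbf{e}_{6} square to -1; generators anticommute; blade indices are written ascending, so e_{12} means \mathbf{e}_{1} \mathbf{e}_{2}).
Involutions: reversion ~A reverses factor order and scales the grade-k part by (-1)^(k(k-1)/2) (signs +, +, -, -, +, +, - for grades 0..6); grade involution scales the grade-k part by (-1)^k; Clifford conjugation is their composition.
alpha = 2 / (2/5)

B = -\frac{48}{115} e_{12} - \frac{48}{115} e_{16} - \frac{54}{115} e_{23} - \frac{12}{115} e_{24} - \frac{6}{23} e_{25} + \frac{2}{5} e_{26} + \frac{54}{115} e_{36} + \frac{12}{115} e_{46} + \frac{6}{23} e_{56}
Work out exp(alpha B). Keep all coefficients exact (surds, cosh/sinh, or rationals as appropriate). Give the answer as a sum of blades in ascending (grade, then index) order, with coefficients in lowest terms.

B^2 term by term: the squares give (-\frac{48}{115})^2*(e_{12})^2 + (-\frac{48}{115})^2*(e_{16})^2 + (-\frac{54}{115})^2*(e_{23})^2 + (-\frac{12}{115})^2*(e_{24})^2 + (-\frac{6}{23})^2*(e_{25})^2 + (\frac{2}{5})^2*(e_{26})^2 + (\frac{54}{115})^2*(e_{36})^2 + (\frac{12}{115})^2*(e_{46})^2 + (\frac{6}{23})^2*(e_{56})^2 = \frac{2304}{13225}*(-1) + \frac{2304}{13225}*(+1) + \frac{2916}{13225}*(+1) + \frac{144}{13225}*(+1) + \frac{36}{529}*(+1) + \frac{4}{25}*(+1) + \frac{2916}{13225}*(-1) + \frac{144}{13225}*(-1) + \frac{36}{529}*(-1) = \frac{4}{25} (each basis 2-blade squares to minus the product of its generators' squares); cross terms between blades sharing an index anticommute and cancel; the commuting (index-disjoint) pairs give grade-4 terms 2*c*c'*(blade product), which cancel blade by blade — e_{1236}: -\frac{5184}{13225} + \frac{5184}{13225} = 0; e_{1246}: -\frac{1152}{13225} + \frac{1152}{13225} = 0; e_{1256}: -\frac{576}{2645} + \frac{576}{2645} = 0; e_{2346}: -\frac{1296}{13225} + \frac{1296}{13225} = 0; e_{2356}: -\frac{648}{2645} + \frac{648}{2645} = 0; e_{2456}: -\frac{144}{2645} + \frac{144}{2645} = 0 — confirming B is simple. So B^2 = \frac{4}{25}.
B^2 = \frac{4}{25} — a positive square means the series sums to a boost: l = \frac{2}{5}, alpha*l = 2, so exp(alpha B) = cosh(2) + (sinh(2)/(\frac{2}{5}))*B = \cosh{\left(2 \right)} + (\frac{5 \sinh{\left(2 \right)}}{2})*B.
Answer: \cosh{\left(2 \right)} - \frac{24 \sinh{\left(2 \right)}}{23} e_{12} - \frac{24 \sinh{\left(2 \right)}}{23} e_{16} - \frac{27 \sinh{\left(2 \right)}}{23} e_{23} - \frac{6 \sinh{\left(2 \right)}}{23} e_{24} - \frac{15 \sinh{\left(2 \right)}}{23} e_{25} + \sinh{\left(2 \right)} e_{26} + \frac{27 \sinh{\left(2 \right)}}{23} e_{36} + \frac{6 \sinh{\left(2 \right)}}{23} e_{46} + \frac{15 \sinh{\left(2 \right)}}{23} e_{56}


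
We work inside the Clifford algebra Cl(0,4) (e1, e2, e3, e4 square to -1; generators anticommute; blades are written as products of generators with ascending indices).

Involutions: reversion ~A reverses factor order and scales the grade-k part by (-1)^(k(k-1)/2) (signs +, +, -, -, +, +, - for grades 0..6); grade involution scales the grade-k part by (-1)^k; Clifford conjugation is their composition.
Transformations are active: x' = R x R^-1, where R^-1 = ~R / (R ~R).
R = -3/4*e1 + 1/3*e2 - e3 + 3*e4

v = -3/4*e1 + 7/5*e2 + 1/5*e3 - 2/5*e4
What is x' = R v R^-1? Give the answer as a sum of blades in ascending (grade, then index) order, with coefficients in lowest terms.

~R = -3/4*e1 + 1/3*e2 - e3 + 3*e4, and R ~R = -1537/144, so R^-1 = ~R / (-1537/144).
R v = 89/240 - 4/5*e1 e2 - 9/10*e1 e3 + 51/20*e1 e4 + 22/15*e2 e3 - 13/3*e2 e4 - 1/5*e3 e4
Answer: 24657/30740*e1 - 10937/7685*e2 - 1003/7685*e3 + 1472/7685*e4


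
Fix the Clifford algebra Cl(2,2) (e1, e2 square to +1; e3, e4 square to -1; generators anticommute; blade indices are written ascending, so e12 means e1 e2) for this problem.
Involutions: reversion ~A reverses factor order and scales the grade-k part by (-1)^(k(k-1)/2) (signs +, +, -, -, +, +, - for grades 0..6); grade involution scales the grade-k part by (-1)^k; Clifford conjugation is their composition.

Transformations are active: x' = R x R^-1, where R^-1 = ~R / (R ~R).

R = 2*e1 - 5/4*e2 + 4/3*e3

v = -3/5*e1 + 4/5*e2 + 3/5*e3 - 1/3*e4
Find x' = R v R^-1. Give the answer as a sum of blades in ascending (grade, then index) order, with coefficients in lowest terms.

~R = 2*e1 - 5/4*e2 + 4/3*e3, and R ~R = 545/144, so R^-1 = ~R / (545/144).
R v = -3 + 17/20*e12 + 2*e13 - 2/3*e14 - 109/60*e23 + 5/12*e24 - 4/9*e34
Answer: -1401/545*e1 + 644/545*e2 - 1479/545*e3 + 1/3*e4


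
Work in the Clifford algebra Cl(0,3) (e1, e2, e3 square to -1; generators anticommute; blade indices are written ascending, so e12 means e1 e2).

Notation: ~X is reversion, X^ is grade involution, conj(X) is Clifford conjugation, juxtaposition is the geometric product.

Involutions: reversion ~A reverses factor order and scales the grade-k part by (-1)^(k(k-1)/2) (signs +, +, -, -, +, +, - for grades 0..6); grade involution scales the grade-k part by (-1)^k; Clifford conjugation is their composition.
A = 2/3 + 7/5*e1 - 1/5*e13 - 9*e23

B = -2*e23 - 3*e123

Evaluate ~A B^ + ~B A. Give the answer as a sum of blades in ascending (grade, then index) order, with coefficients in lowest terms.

first term: 18 - 27*e1 + 3/5*e2 - 2/5*e12 - 83/15*e23 - 4/5*e123
second term: 18 + 27*e1 - 3/5*e2 + 2/5*e12 - 43/15*e23 + 24/5*e123
Answer: 36 - 42/5*e23 + 4*e123


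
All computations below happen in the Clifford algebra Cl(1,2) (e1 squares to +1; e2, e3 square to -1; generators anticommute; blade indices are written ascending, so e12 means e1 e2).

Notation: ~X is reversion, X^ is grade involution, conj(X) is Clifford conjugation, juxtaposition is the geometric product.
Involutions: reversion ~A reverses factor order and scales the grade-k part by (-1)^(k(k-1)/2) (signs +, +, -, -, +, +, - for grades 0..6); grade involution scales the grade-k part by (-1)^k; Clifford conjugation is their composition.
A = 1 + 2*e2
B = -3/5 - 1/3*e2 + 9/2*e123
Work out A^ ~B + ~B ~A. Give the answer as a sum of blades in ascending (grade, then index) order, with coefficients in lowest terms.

first term: -19/15 + 13/15*e2 + 9*e13 - 9/2*e123
second term: 1/15 - 23/15*e2 - 9*e13 - 9/2*e123
Answer: -6/5 - 2/3*e2 - 9*e123


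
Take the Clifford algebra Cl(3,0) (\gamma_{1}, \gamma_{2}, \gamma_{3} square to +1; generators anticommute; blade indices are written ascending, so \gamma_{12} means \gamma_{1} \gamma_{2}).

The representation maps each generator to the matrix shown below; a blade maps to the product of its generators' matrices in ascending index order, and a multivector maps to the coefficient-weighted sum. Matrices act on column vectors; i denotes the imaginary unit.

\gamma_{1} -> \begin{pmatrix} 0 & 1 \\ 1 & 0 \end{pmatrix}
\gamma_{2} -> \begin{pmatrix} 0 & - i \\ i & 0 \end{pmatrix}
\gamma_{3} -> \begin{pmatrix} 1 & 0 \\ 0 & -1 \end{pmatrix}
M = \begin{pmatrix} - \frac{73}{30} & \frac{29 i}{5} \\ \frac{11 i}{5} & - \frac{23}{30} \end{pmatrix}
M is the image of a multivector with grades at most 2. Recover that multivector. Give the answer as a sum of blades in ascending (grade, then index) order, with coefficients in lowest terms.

Method: 1, rho(\gamma_{1}), rho(\gamma_{2}), rho(\gamma_{3}) form a trace-orthogonal basis of the 2x2 complex matrices (tr(X Y) = 2 if X = Y, else 0), so M = m0*1 + m1*rho(\gamma_{1}) + m2*rho(\gamma_{2}) + m3*rho(\gamma_{3}) with m0 = tr(M)/2 = - \frac{8}{5}, m1 = tr(M rho(\gamma_{1}))/2 = 4 i, m2 = tr(M rho(\gamma_{2}))/2 = - \frac{9}{5}, m3 = tr(M rho(\gamma_{3}))/2 = - \frac{5}{6}.
Multiplying table entries, the bivector images are rho(\gamma_{12}) = i*rho(\gamma_{3}), rho(\gamma_{13}) = -i*rho(\gamma_{2}), rho(\gamma_{23}) = i*rho(\gamma_{1}); with real blade coefficients the real parts of m0..m3 are the coefficients of 1, \gamma_{1}, \gamma_{2}, \gamma_{3} and the imaginary parts give the bivectors (\gamma_{23}: Im m1, \gamma_{13}: -Im m2, \gamma_{12}: Im m3).
Answer: -\frac{8}{5} - \frac{9}{5} \gamma_{2} - \frac{5}{6} \gamma_{3} + 4 \gamma_{23}


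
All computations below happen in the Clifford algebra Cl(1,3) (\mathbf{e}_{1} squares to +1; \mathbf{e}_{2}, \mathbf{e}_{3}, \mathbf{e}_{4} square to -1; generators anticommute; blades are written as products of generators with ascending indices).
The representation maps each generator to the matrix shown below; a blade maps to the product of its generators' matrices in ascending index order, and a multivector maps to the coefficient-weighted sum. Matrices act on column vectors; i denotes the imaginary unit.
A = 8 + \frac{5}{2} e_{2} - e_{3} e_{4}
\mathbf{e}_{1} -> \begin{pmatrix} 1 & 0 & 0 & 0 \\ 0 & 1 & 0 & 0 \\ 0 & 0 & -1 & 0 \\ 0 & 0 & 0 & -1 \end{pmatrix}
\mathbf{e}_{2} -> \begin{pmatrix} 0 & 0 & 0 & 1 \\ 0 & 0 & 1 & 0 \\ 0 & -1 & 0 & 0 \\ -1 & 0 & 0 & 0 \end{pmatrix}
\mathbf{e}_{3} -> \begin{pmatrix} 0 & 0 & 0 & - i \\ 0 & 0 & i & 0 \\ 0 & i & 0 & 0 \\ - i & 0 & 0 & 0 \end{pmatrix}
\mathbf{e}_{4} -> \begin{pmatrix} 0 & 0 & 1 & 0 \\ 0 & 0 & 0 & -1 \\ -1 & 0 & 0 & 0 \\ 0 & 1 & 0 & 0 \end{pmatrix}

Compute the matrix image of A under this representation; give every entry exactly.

Bivector images (products of the table entries): rho(e_{3} e_{4}) = rho(\mathbf{e}_{3})rho(\mathbf{e}_{4}) = \begin{pmatrix} 0 & - i & 0 & 0 \\ - i & 0 & 0 & 0 \\ 0 & 0 & 0 & - i \\ 0 & 0 & - i & 0 \end{pmatrix}.
M = (8)*1 + (\frac{5}{2})*rho(e_{2}) + (-1)*rho(e_{3} e_{4}), summed entrywise (1 is the identity matrix):
Answer: \begin{pmatrix} 8 & i & 0 & \frac{5}{2} \\ i & 8 & \frac{5}{2} & 0 \\ 0 & - \frac{5}{2} & 8 & i \\ - \frac{5}{2} & 0 & i & 8 \end{pmatrix}


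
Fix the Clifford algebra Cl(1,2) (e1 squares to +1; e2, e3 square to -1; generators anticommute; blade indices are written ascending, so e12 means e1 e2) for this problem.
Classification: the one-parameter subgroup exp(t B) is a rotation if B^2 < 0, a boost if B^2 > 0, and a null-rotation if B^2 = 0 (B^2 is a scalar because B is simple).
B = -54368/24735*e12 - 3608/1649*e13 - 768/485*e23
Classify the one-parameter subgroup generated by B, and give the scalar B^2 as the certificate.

B^2 term by term: the squares give (-54368/24735)^2*(e12)^2 + (-3608/1649)^2*(e13)^2 + (-768/485)^2*(e23)^2 = 2955879424/611820225*(+1) + 13017664/2719201*(+1) + 589824/235225*(-1) = 64/9 (each basis 2-blade squares to minus the product of its generators' squares); cross terms between blades sharing an index anticommute and cancel. So B^2 = 64/9.
Answer: boost, certificate B^2 = 64/9. Why this suffices: the scalar 64/9 survives any versor conjugation, so its sign alone determines the class however B is presented.


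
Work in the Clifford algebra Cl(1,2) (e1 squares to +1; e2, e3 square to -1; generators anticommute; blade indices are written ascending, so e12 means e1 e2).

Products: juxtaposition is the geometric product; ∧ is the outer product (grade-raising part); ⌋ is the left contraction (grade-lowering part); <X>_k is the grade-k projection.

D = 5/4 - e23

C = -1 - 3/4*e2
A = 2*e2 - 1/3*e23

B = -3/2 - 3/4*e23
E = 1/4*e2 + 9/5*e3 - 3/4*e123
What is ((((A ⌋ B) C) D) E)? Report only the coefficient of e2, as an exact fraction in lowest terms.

step 1: -1/4 + 3/2*e3
step 2: 1/4 + 3/16*e2 - 3/2*e3 + 9/8*e23
step 3: 23/16 + 111/64*e2 - 27/16*e3 + 37/32*e23
step 4: 3333/1280 + 111/128*e1 - 551/320*e2 + 1841/640*e3 - 81/64*e12 - 333/256*e13 + 567/160*e23 - 69/64*e123
Answer: -551/320


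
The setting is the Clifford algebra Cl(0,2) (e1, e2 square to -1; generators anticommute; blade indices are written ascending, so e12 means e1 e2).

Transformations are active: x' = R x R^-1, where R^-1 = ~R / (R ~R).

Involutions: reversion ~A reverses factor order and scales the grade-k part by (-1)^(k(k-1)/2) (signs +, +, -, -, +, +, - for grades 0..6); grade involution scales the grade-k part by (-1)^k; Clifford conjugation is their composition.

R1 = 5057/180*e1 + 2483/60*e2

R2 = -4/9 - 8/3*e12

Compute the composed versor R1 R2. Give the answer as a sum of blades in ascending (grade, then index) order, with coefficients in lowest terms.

Distribute over the terms of R1 (each basis-blade product reordered to ascending indices, repeated generators contracted through their squares):
(5057/180*e1) R2 = -5057/405*e1 + 10114/135*e2
(2483/60*e2) R2 = -4966/45*e1 - 2483/135*e2
Summing the partial products and collecting blades:
Answer: -49751/405*e1 + 7631/135*e2


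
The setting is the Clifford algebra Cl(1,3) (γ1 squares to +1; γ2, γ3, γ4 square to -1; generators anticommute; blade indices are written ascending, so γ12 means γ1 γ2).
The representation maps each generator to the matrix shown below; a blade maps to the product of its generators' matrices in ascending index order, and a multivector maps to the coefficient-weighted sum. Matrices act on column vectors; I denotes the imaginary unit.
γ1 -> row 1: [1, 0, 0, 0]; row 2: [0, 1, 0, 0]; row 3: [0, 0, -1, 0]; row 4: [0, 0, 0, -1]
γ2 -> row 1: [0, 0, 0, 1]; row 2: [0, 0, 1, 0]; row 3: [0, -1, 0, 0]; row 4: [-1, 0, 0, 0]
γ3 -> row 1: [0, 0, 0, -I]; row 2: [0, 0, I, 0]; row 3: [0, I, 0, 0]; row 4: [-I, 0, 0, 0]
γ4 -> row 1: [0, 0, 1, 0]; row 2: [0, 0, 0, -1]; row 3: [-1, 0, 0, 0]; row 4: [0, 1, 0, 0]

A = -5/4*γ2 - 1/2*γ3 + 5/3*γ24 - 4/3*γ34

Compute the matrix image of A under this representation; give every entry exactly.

Bivector images (products of the table entries): rho(γ24) = rho(γ2)rho(γ4) = row 1: [0, 1, 0, 0]; row 2: [-1, 0, 0, 0]; row 3: [0, 0, 0, 1]; row 4: [0, 0, -1, 0]; rho(γ34) = rho(γ3)rho(γ4) = row 1: [0, -I, 0, 0]; row 2: [-I, 0, 0, 0]; row 3: [0, 0, 0, -I]; row 4: [0, 0, -I, 0].
M = (-5/4)*rho(γ2) + (-1/2)*rho(γ3) + (5/3)*rho(γ24) + (-4/3)*rho(γ34), summed entrywise:
Answer: row 1: [0, 5/3 + 4*I/3, 0, -5/4 + I/2]; row 2: [-5/3 + 4*I/3, 0, -5/4 - I/2, 0]; row 3: [0, 5/4 - I/2, 0, 5/3 + 4*I/3]; row 4: [5/4 + I/2, 0, -5/3 + 4*I/3, 0]


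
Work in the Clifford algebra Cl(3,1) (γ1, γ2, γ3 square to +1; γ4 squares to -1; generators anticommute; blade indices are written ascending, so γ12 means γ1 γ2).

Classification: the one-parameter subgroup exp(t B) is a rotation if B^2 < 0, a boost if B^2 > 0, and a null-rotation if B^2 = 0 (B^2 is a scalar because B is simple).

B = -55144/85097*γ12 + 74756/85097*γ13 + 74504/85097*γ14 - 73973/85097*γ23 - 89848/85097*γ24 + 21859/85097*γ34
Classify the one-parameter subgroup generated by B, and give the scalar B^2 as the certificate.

B^2 term by term: the squares give (-55144/85097)^2*(γ12)^2 + (74756/85097)^2*(γ13)^2 + (74504/85097)^2*(γ14)^2 + (-73973/85097)^2*(γ23)^2 + (-89848/85097)^2*(γ24)^2 + (21859/85097)^2*(γ34)^2 = 3040860736/7241499409*(-1) + 5588459536/7241499409*(-1) + 5550846016/7241499409*(+1) + 5472004729/7241499409*(-1) + 8072663104/7241499409*(+1) + 477815881/7241499409*(+1) = 0 (each basis 2-blade squares to minus the product of its generators' squares); cross terms between blades sharing an index anticommute and cancel; the commuting (index-disjoint) pairs give grade-4 terms 2*c*c'*(blade product), which cancel blade by blade — γ1234: -2410785392/7241499409 + 13433354176/7241499409 - 11022568784/7241499409 = 0 — confirming B is simple. So B^2 = 0.
Answer: null-rotation, certificate B^2 = 0. The scalar 0 is the complete invariant here: its sign names the subgroup type.


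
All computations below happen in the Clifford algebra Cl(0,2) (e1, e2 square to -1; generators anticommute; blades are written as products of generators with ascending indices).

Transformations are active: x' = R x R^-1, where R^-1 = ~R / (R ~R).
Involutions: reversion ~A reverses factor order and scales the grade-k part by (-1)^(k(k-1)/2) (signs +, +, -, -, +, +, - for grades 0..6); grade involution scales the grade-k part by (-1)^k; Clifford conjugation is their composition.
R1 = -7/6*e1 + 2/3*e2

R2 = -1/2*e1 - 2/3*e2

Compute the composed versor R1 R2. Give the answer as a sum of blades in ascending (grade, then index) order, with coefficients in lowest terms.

Distribute over the terms of R1 (each basis-blade product reordered to ascending indices, repeated generators contracted through their squares):
(-7/6*e1) R2 = -7/12 + 7/9*e1 e2
(2/3*e2) R2 = 4/9 + 1/3*e1 e2
Summing the partial products and collecting blades:
Answer: -5/36 + 10/9*e1 e2


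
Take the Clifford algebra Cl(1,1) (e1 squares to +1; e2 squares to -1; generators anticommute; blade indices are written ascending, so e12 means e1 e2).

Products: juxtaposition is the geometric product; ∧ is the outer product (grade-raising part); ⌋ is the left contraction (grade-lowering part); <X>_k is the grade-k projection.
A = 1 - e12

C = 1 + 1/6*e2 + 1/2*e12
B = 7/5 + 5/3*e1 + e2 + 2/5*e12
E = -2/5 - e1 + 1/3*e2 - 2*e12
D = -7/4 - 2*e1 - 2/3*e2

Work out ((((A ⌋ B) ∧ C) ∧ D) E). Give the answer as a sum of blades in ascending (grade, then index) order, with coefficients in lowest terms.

step 1: 1 + 5/3*e1 + e2 + 2/5*e12
step 2: 1 + 5/3*e1 + 7/6*e2 + 53/45*e12
step 3: -7/4 - 59/12*e1 - 65/24*e2 - 151/180*e12
step 4: 2951/360 + 5083/540*e1 + 1709/180*e2 - 307/600*e12
Answer: 2951/360 + 5083/540*e1 + 1709/180*e2 - 307/600*e12


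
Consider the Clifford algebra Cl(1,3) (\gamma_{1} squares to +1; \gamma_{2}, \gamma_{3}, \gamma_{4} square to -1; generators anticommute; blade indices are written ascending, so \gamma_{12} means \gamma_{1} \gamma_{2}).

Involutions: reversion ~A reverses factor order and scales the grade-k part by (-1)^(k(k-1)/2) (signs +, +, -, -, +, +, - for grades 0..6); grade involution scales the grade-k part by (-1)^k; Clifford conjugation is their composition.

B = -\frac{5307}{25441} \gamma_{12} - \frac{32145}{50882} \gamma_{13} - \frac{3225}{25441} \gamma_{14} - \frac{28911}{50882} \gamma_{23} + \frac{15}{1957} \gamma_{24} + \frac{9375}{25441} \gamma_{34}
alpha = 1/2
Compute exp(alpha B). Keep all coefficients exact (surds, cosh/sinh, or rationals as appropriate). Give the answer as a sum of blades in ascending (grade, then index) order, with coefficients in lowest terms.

B^2 term by term: the squares give (-\frac{5307}{25441})^2*(\gamma_{12})^2 + (-\frac{32145}{50882})^2*(\gamma_{13})^2 + (-\frac{3225}{25441})^2*(\gamma_{14})^2 + (-\frac{28911}{50882})^2*(\gamma_{23})^2 + (\frac{15}{1957})^2*(\gamma_{24})^2 + (\frac{9375}{25441})^2*(\gamma_{34})^2 = \frac{28164249}{647244481}*(+1) + \frac{1033301025}{2588977924}*(+1) + \frac{10400625}{647244481}*(+1) + \frac{835845921}{2588977924}*(-1) + \frac{225}{3829849}*(-1) + \frac{87890625}{647244481}*(-1) = 0 (each basis 2-blade squares to minus the product of its generators' squares); cross terms between blades sharing an index anticommute and cancel; the commuting (index-disjoint) pairs give grade-4 terms 2*c*c'*(blade product), which cancel blade by blade — \gamma_{1234}: -\frac{99506250}{647244481} + \frac{482175}{49788037} + \frac{93237975}{647244481} = 0 — confirming B is simple. So B^2 = 0.
B^2 = 0, and the exponential is exactly linear here: exp(alpha B) = 1 + alpha B (parabolic case).
Answer: 1 - \frac{5307}{50882} \gamma_{12} - \frac{32145}{101764} \gamma_{13} - \frac{3225}{50882} \gamma_{14} - \frac{28911}{101764} \gamma_{23} + \frac{15}{3914} \gamma_{24} + \frac{9375}{50882} \gamma_{34}


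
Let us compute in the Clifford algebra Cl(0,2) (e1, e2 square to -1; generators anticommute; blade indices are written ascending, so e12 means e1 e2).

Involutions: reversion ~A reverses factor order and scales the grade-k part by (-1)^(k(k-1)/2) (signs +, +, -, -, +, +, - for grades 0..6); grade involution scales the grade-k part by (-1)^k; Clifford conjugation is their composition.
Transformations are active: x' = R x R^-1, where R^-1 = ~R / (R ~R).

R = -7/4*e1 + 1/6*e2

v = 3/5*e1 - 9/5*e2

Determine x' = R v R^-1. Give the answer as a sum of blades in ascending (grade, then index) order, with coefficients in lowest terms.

~R = -7/4*e1 + 1/6*e2, and R ~R = -445/144, so R^-1 = ~R / (-445/144).
R v = 27/20 + 61/20*e12
Answer: 2067/2225*e1 + 3681/2225*e2


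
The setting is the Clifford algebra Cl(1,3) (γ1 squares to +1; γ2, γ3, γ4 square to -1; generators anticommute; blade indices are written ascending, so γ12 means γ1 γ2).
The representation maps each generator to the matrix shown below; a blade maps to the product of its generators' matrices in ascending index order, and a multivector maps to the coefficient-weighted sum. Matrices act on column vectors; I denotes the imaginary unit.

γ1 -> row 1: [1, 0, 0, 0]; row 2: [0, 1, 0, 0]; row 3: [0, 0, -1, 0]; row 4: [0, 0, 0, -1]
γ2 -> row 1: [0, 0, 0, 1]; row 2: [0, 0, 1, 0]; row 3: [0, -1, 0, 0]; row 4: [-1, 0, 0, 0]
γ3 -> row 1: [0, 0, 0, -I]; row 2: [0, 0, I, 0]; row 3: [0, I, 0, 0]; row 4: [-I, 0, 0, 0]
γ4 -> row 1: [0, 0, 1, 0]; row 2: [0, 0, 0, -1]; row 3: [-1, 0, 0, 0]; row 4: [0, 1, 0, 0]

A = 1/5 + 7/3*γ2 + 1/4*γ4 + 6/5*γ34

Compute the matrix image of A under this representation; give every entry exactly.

Bivector images (products of the table entries): rho(γ34) = rho(γ3)rho(γ4) = row 1: [0, -I, 0, 0]; row 2: [-I, 0, 0, 0]; row 3: [0, 0, 0, -I]; row 4: [0, 0, -I, 0].
M = (1/5)*1 + (7/3)*rho(γ2) + (1/4)*rho(γ4) + (6/5)*rho(γ34), summed entrywise (1 is the identity matrix):
Answer: row 1: [1/5, -6*I/5, 1/4, 7/3]; row 2: [-6*I/5, 1/5, 7/3, -1/4]; row 3: [-1/4, -7/3, 1/5, -6*I/5]; row 4: [-7/3, 1/4, -6*I/5, 1/5]


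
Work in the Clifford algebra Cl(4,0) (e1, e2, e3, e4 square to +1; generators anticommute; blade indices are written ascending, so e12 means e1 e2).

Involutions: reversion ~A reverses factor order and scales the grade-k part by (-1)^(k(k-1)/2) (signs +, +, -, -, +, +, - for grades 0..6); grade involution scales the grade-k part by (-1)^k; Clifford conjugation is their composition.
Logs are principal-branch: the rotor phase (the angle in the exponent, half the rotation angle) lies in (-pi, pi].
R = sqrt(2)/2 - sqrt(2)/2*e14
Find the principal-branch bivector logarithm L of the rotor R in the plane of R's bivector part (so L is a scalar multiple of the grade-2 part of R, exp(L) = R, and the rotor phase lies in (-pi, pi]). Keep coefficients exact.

The scalar part of R is sqrt(2)/2, so the principal-branch rotor phase is pinned; divide the bivector part by its sine to get the unit plane — L is the phase times that plane.
Concretely: cos(phase) = sqrt(2)/2 gives phase = ±pi/4, and since phase/sin(phase) is even the sign is immaterial: L = (phase/sin(phase)) * <R>_2 = (sqrt(2)*pi/4) * <R>_2.
Answer: -pi/4*e14


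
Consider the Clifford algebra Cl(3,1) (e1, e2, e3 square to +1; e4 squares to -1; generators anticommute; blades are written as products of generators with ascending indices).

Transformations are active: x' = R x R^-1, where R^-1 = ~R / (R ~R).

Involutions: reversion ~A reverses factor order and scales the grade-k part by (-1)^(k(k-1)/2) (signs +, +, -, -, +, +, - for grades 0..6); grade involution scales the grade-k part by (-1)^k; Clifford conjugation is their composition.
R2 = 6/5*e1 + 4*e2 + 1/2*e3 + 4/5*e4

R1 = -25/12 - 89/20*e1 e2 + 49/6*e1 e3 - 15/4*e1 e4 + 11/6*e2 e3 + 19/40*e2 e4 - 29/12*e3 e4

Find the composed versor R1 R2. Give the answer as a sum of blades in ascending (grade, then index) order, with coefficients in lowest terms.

Distribute over the terms of R2 (each basis-blade product reordered to ascending indices, repeated generators contracted through their squares):
R1 (6/5*e1) = -5/2*e1 + 267/50*e2 - 49/5*e3 + 9/2*e4 + 11/5*e1 e2 e3 + 57/100*e1 e2 e4 - 29/10*e1 e3 e4
R1 (4*e2) = -89/5*e1 - 25/3*e2 - 22/3*e3 - 19/10*e4 - 98/3*e1 e2 e3 + 15*e1 e2 e4 - 29/3*e2 e3 e4
R1 (1/2*e3) = 49/12*e1 + 11/12*e2 - 25/24*e3 + 29/24*e4 - 89/40*e1 e2 e3 + 15/8*e1 e3 e4 - 19/80*e2 e3 e4
R1 (4/5*e4) = 3*e1 - 19/50*e2 + 29/15*e3 - 5/3*e4 - 89/25*e1 e2 e4 + 98/15*e1 e3 e4 + 22/15*e2 e3 e4
Summing the partial products and collecting blades:
Answer: -793/60*e1 - 737/300*e2 - 1949/120*e3 + 257/120*e4 - 3923/120*e1 e2 e3 + 1201/100*e1 e2 e4 + 661/120*e1 e3 e4 - 135/16*e2 e3 e4


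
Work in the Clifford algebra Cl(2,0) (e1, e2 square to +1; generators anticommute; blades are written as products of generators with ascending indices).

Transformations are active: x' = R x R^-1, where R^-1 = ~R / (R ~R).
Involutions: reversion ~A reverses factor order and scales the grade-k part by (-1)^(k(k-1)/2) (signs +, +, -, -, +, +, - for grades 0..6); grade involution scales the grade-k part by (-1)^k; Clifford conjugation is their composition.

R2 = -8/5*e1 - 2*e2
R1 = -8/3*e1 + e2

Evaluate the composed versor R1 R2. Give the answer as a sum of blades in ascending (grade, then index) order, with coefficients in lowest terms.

Distribute over the terms of R1 (each basis-blade product reordered to ascending indices, repeated generators contracted through their squares):
(-8/3*e1) R2 = 64/15 + 16/3*e1 e2
(e2) R2 = -2 + 8/5*e1 e2
Summing the partial products and collecting blades:
Answer: 34/15 + 104/15*e1 e2


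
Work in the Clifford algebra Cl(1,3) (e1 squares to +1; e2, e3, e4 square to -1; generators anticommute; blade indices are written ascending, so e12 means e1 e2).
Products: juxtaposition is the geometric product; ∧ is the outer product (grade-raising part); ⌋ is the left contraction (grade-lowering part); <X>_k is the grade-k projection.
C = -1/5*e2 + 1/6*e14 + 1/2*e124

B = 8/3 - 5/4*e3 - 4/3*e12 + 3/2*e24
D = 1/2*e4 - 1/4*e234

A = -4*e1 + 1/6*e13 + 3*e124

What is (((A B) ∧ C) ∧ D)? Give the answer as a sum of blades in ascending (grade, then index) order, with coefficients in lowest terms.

step 1: -359/24*e1 + 16/3*e2 - 4*e4 + 49/9*e13 - 2/9*e23 + 2*e124 + 7/2*e1234
step 2: 359/120*e12 - 4/5*e24 + 49/45*e123 - 8/9*e124 - 1/27*e1234
step 3: 359/240*e124 + 49/90*e1234
Answer: 359/240*e124 + 49/90*e1234


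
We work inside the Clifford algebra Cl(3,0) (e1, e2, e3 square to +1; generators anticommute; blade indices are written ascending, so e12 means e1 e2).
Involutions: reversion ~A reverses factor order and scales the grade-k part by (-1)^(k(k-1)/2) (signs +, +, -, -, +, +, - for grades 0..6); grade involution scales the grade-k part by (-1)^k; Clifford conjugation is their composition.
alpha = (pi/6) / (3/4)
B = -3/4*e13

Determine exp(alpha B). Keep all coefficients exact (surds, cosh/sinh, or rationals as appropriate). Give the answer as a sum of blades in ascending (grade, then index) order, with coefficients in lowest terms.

B^2 = (-3/4)^2*(e13)^2 = 9/16*(-1) = -9/16 (a basis 2-blade squares to minus the product of its generators' squares).
B^2 = -9/16 — since the square is negative, the closed form is circular: l = 3/4, alpha*l = pi/6, so exp(alpha B) = cos(pi/6) + (sin(pi/6)/(3/4))*B = sqrt(3)/2 + (2/3)*B.
Answer: sqrt(3)/2 - 1/2*e13


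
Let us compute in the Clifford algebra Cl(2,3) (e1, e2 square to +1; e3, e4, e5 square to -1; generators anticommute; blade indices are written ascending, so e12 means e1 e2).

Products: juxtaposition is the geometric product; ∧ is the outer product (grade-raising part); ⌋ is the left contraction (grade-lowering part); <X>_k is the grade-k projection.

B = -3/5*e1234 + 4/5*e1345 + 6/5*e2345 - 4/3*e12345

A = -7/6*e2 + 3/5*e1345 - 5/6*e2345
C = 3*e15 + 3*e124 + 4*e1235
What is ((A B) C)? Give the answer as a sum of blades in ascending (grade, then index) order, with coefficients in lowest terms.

step 1: 13/25 - 10/9*e1 - 4/5*e2 - 104/75*e12 + 1/2*e15 + 9/25*e25 - 7/10*e134 - 7/5*e345 - 14/9*e1345 + 14/15*e12345
step 2: 3/2 + 32/75*e4 - 10/3*e5 - 27/25*e12 - 36/25*e13 + 12/5*e14 + 39/25*e15 + 41/10*e23 - 86/9*e24 + 104/25*e25 - 14/3*e34 + 206/75*e35 - 101/25*e124 + 12/5*e125 - 21/5*e134 + 16/5*e135 + 27/25*e145 - 14/5*e234 - 82/9*e235 - 43/10*e245 - 21/10*e345 - 53/25*e1235
Answer: 3/2 + 32/75*e4 - 10/3*e5 - 27/25*e12 - 36/25*e13 + 12/5*e14 + 39/25*e15 + 41/10*e23 - 86/9*e24 + 104/25*e25 - 14/3*e34 + 206/75*e35 - 101/25*e124 + 12/5*e125 - 21/5*e134 + 16/5*e135 + 27/25*e145 - 14/5*e234 - 82/9*e235 - 43/10*e245 - 21/10*e345 - 53/25*e1235


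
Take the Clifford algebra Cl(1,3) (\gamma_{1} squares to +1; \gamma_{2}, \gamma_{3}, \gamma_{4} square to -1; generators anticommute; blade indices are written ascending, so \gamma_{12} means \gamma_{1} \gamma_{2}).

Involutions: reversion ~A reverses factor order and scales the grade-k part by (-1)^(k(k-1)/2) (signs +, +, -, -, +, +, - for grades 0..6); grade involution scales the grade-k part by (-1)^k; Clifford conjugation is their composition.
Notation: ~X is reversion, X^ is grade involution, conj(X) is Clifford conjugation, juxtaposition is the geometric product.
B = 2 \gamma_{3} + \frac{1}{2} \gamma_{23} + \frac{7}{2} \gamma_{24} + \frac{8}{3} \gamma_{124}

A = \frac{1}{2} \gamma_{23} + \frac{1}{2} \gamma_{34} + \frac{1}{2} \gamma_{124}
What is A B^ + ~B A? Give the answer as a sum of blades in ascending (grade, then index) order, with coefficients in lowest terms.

first term: \frac{13}{12} - \frac{7}{4} \gamma_{1} + \gamma_{2} - \gamma_{4} - \frac{7}{4} \gamma_{23} + \frac{1}{4} \gamma_{24} + \frac{7}{4} \gamma_{34} + \frac{4}{3} \gamma_{123} - \frac{19}{12} \gamma_{134} + \gamma_{1234}
second term: \frac{19}{12} + \frac{7}{4} \gamma_{1} + \gamma_{2} - \gamma_{4} - \frac{7}{4} \gamma_{23} + \frac{1}{4} \gamma_{24} + \frac{7}{4} \gamma_{34} - \frac{4}{3} \gamma_{123} + \frac{13}{12} \gamma_{134} + \gamma_{1234}
Answer: \frac{8}{3} + 2 \gamma_{2} - 2 \gamma_{4} - \frac{7}{2} \gamma_{23} + \frac{1}{2} \gamma_{24} + \frac{7}{2} \gamma_{34} - \frac{1}{2} \gamma_{134} + 2 \gamma_{1234}
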